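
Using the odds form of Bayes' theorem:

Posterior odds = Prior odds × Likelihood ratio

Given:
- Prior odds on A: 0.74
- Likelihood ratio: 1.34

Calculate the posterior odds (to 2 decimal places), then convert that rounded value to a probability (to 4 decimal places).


Step 1: Calculate posterior odds
Posterior odds = Prior odds × LR
               = 0.74 × 1.34
               = 0.99

Step 2: Convert to probability
P(A|E) = Posterior odds / (1 + Posterior odds)
       = 0.99 / (1 + 0.99)
       = 0.99 / 1.99
       = 0.4975

The evidence increased P(A) from 0.4253 to 0.4975.


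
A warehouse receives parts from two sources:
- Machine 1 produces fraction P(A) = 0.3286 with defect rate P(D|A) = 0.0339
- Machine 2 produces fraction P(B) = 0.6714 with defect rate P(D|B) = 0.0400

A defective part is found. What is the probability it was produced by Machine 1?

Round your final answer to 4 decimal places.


Let A = from Machine 1, D = defective

Given:
- P(A) = 0.3286, P(B) = 0.6714
- P(D|A) = 0.0339, P(D|B) = 0.0400

Step 1: Find P(D)
P(D) = P(D|A)P(A) + P(D|B)P(B)
     = 0.0339 × 0.3286 + 0.0400 × 0.6714
     = 0.01113954 + 0.02685600
     = 0.03799554

Step 2: Apply Bayes' theorem
P(A|D) = P(D|A)P(A) / P(D)
       = 0.01113954 / 0.03799554
       = 0.2932


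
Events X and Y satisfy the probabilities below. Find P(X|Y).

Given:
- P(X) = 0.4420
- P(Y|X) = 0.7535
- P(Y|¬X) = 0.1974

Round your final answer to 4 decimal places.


Bayes' theorem: P(X|Y) = P(Y|X) × P(X) / P(Y)

Step 1: Calculate P(Y) using law of total probability
P(Y) = P(Y|X)P(X) + P(Y|¬X)P(¬X)
     = 0.7535 × 0.4420 + 0.1974 × 0.5580
     = 0.33304700 + 0.11014920
     = 0.44319620

Step 2: Apply Bayes' theorem
P(X|Y) = P(Y|X) × P(X) / P(Y)
       = 0.33304700 / 0.44319620
       = 0.7515


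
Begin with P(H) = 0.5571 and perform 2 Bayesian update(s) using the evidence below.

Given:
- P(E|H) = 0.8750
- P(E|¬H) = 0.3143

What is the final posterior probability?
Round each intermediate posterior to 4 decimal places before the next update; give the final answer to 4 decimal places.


Sequential Bayesian updating:

Initial prior: P(H) = 0.5571

Update 1:
  P(E) = 0.8750 × 0.5571 + 0.3143 × 0.4429 = 0.48746250 + 0.13920347 = 0.62666597
  P(H|E) = 0.48746250 / 0.62666597 = 0.7779

Update 2:
  P(E) = 0.8750 × 0.7779 + 0.3143 × 0.2221 = 0.68066250 + 0.06980603 = 0.75046853
  P(H|E) = 0.68066250 / 0.75046853 = 0.9070

Final posterior: 0.9070


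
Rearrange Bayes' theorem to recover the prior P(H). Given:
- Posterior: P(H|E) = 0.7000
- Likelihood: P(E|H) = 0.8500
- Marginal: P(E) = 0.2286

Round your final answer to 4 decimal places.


From Bayes' theorem: P(H|E) = P(E|H) × P(H) / P(E)

Rearranging for P(H):
P(H) = P(H|E) × P(E) / P(E|H)
     = 0.7000 × 0.2286 / 0.8500
     = 0.16002000 / 0.8500
     = 0.1883


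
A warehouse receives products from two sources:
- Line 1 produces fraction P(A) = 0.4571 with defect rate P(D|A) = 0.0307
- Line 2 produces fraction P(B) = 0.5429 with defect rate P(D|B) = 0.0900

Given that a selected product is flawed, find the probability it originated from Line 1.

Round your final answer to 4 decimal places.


Let A = from Line 1, D = flawed

Given:
- P(A) = 0.4571, P(B) = 0.5429
- P(D|A) = 0.0307, P(D|B) = 0.0900

Step 1: Find P(D)
P(D) = P(D|A)P(A) + P(D|B)P(B)
     = 0.0307 × 0.4571 + 0.0900 × 0.5429
     = 0.01403297 + 0.04886100
     = 0.06289397

Step 2: Apply Bayes' theorem
P(A|D) = P(D|A)P(A) / P(D)
       = 0.01403297 / 0.06289397
       = 0.2231


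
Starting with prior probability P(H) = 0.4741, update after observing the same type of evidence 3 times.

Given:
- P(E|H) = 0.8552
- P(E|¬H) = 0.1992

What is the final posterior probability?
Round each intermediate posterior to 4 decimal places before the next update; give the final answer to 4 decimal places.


Sequential Bayesian updating:

Initial prior: P(H) = 0.4741

Update 1:
  P(E) = 0.8552 × 0.4741 + 0.1992 × 0.5259 = 0.40545032 + 0.10475928 = 0.51020960
  P(H|E) = 0.40545032 / 0.51020960 = 0.7947

Update 2:
  P(E) = 0.8552 × 0.7947 + 0.1992 × 0.2053 = 0.67962744 + 0.04089576 = 0.72052320
  P(H|E) = 0.67962744 / 0.72052320 = 0.9432

Update 3:
  P(E) = 0.8552 × 0.9432 + 0.1992 × 0.0568 = 0.80662464 + 0.01131456 = 0.81793920
  P(H|E) = 0.80662464 / 0.81793920 = 0.9862

Final posterior: 0.9862


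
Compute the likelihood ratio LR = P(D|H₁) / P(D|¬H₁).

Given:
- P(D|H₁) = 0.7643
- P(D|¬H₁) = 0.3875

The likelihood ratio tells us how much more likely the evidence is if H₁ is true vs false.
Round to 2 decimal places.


Likelihood Ratio (LR) = P(D|H₁) / P(D|¬H₁)

LR = 0.7643 / 0.3875
   = 1.97

The evidence is 1.97 times more likely if H₁ is true than if H₁ is false.
Because LR exceeds 1, D is evidence for H₁.


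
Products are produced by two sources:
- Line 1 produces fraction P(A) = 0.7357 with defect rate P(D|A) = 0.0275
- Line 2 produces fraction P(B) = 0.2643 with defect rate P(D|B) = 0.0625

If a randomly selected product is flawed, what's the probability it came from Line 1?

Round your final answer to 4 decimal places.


Let A = from Line 1, D = flawed

Given:
- P(A) = 0.7357, P(B) = 0.2643
- P(D|A) = 0.0275, P(D|B) = 0.0625

Step 1: Find P(D)
P(D) = P(D|A)P(A) + P(D|B)P(B)
     = 0.0275 × 0.7357 + 0.0625 × 0.2643
     = 0.02023175 + 0.01651875
     = 0.03675050

Step 2: Apply Bayes' theorem
P(A|D) = P(D|A)P(A) / P(D)
       = 0.02023175 / 0.03675050
       = 0.5505


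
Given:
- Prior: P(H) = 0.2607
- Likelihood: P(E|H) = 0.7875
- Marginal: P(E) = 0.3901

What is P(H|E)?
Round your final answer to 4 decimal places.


Using Bayes' theorem:

P(H|E) = P(E|H) × P(H) / P(E)
       = 0.7875 × 0.2607 / 0.3901
       = 0.20530125 / 0.3901
       = 0.5263

The evidence strengthens our belief in H.
Prior: 0.2607 → Posterior: 0.5263


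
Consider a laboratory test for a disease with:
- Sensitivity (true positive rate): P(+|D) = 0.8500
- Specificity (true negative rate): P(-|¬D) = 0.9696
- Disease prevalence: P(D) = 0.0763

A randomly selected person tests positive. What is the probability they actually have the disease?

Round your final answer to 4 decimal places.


Let D = has disease, + = positive test

Given:
- P(D) = 0.0763 (prevalence)
- P(+|D) = 0.8500 (sensitivity)
- P(-|¬D) = 0.9696 (specificity)
- P(+|¬D) = 0.0304 (false positive rate = 1 - specificity)

Step 1: Find P(+)
P(+) = P(+|D)P(D) + P(+|¬D)P(¬D)
     = 0.8500 × 0.0763 + 0.0304 × 0.9237
     = 0.06485500 + 0.02808048
     = 0.09293548

Step 2: Apply Bayes' theorem for P(D|+)
P(D|+) = P(+|D)P(D) / P(+)
       = 0.06485500 / 0.09293548
       = 0.6978


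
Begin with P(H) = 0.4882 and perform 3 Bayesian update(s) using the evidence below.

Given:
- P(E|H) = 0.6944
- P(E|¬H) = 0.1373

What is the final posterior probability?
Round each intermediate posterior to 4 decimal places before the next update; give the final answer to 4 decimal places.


Sequential Bayesian updating:

Initial prior: P(H) = 0.4882

Update 1:
  P(E) = 0.6944 × 0.4882 + 0.1373 × 0.5118 = 0.33900608 + 0.07027014 = 0.40927622
  P(H|E) = 0.33900608 / 0.40927622 = 0.8283

Update 2:
  P(E) = 0.6944 × 0.8283 + 0.1373 × 0.1717 = 0.57517152 + 0.02357441 = 0.59874593
  P(H|E) = 0.57517152 / 0.59874593 = 0.9606

Update 3:
  P(E) = 0.6944 × 0.9606 + 0.1373 × 0.0394 = 0.66704064 + 0.00540962 = 0.67245026
  P(H|E) = 0.66704064 / 0.67245026 = 0.9920

Final posterior: 0.9920


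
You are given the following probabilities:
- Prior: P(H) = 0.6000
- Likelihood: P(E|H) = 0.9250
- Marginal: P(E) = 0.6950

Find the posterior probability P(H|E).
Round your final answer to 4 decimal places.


Using Bayes' theorem:

P(H|E) = P(E|H) × P(H) / P(E)
       = 0.9250 × 0.6000 / 0.6950
       = 0.55500000 / 0.6950
       = 0.7986

The evidence strengthens our belief in H.
Prior: 0.6000 → Posterior: 0.7986


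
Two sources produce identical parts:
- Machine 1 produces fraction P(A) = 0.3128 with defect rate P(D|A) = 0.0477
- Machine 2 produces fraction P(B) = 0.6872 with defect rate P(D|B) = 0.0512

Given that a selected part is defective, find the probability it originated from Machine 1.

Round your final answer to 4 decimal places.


Let A = from Machine 1, D = defective

Given:
- P(A) = 0.3128, P(B) = 0.6872
- P(D|A) = 0.0477, P(D|B) = 0.0512

Step 1: Find P(D)
P(D) = P(D|A)P(A) + P(D|B)P(B)
     = 0.0477 × 0.3128 + 0.0512 × 0.6872
     = 0.01492056 + 0.03518464
     = 0.05010520

Step 2: Apply Bayes' theorem
P(A|D) = P(D|A)P(A) / P(D)
       = 0.01492056 / 0.05010520
       = 0.2978


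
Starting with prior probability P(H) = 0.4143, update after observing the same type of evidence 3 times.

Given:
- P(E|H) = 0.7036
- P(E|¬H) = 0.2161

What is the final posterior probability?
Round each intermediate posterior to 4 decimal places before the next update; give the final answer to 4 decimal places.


Sequential Bayesian updating:

Initial prior: P(H) = 0.4143

Update 1:
  P(E) = 0.7036 × 0.4143 + 0.2161 × 0.5857 = 0.29150148 + 0.12656977 = 0.41807125
  P(H|E) = 0.29150148 / 0.41807125 = 0.6973

Update 2:
  P(E) = 0.7036 × 0.6973 + 0.2161 × 0.3027 = 0.49062028 + 0.06541347 = 0.55603375
  P(H|E) = 0.49062028 / 0.55603375 = 0.8824

Update 3:
  P(E) = 0.7036 × 0.8824 + 0.2161 × 0.1176 = 0.62085664 + 0.02541336 = 0.64627000
  P(H|E) = 0.62085664 / 0.64627000 = 0.9607

Final posterior: 0.9607


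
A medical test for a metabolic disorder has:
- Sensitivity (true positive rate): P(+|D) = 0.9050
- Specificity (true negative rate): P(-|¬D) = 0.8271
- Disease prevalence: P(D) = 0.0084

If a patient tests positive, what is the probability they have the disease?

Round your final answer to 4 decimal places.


Let D = has disease, + = positive test

Given:
- P(D) = 0.0084 (prevalence)
- P(+|D) = 0.9050 (sensitivity)
- P(-|¬D) = 0.8271 (specificity)
- P(+|¬D) = 0.1729 (false positive rate = 1 - specificity)

Step 1: Find P(+)
P(+) = P(+|D)P(D) + P(+|¬D)P(¬D)
     = 0.9050 × 0.0084 + 0.1729 × 0.9916
     = 0.00760200 + 0.17144764
     = 0.17904964

Step 2: Apply Bayes' theorem for P(D|+)
P(D|+) = P(+|D)P(D) / P(+)
       = 0.00760200 / 0.17904964
       = 0.0425


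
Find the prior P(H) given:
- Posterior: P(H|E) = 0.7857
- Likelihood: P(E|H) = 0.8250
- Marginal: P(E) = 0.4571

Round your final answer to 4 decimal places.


From Bayes' theorem: P(H|E) = P(E|H) × P(H) / P(E)

Rearranging for P(H):
P(H) = P(H|E) × P(E) / P(E|H)
     = 0.7857 × 0.4571 / 0.8250
     = 0.35914347 / 0.8250
     = 0.4353


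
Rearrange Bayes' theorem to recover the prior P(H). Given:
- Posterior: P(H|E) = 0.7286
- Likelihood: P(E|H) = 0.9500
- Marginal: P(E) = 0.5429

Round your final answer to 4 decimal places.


From Bayes' theorem: P(H|E) = P(E|H) × P(H) / P(E)

Rearranging for P(H):
P(H) = P(H|E) × P(E) / P(E|H)
     = 0.7286 × 0.5429 / 0.9500
     = 0.39555694 / 0.9500
     = 0.4164


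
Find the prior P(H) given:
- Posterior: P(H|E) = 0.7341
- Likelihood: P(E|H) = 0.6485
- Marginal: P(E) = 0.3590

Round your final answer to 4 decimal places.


From Bayes' theorem: P(H|E) = P(E|H) × P(H) / P(E)

Rearranging for P(H):
P(H) = P(H|E) × P(E) / P(E|H)
     = 0.7341 × 0.3590 / 0.6485
     = 0.26354190 / 0.6485
     = 0.4064


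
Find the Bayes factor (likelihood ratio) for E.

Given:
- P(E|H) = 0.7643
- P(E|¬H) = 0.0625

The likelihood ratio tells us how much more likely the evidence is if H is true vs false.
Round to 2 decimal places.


Likelihood Ratio (LR) = P(E|H) / P(E|¬H)

LR = 0.7643 / 0.0625
   = 12.23

The evidence is 12.23 times more likely if H is true than if H is false.
Because LR exceeds 1, E is evidence for H.


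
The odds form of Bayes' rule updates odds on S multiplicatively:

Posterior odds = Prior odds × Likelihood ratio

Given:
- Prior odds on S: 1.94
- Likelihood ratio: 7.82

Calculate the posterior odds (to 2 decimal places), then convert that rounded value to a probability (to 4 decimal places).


Step 1: Calculate posterior odds
Posterior odds = Prior odds × LR
               = 1.94 × 7.82
               = 15.17

Step 2: Convert to probability
P(S|E) = Posterior odds / (1 + Posterior odds)
       = 15.17 / (1 + 15.17)
       = 15.17 / 16.17
       = 0.9382

The evidence increased P(S) from 0.6599 to 0.9382.


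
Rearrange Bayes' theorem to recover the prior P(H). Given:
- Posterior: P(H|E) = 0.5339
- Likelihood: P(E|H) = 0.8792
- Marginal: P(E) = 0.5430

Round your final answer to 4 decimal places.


From Bayes' theorem: P(H|E) = P(E|H) × P(H) / P(E)

Rearranging for P(H):
P(H) = P(H|E) × P(E) / P(E|H)
     = 0.5339 × 0.5430 / 0.8792
     = 0.28990770 / 0.8792
     = 0.3297


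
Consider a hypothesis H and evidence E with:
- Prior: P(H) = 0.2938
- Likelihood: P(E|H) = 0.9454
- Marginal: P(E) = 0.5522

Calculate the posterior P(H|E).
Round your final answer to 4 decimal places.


Using Bayes' theorem:

P(H|E) = P(E|H) × P(H) / P(E)
       = 0.9454 × 0.2938 / 0.5522
       = 0.27775852 / 0.5522
       = 0.5030

The evidence strengthens our belief in H.
Prior: 0.2938 → Posterior: 0.5030


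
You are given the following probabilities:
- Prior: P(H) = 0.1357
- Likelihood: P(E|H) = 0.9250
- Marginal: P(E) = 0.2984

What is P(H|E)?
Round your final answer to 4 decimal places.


Using Bayes' theorem:

P(H|E) = P(E|H) × P(H) / P(E)
       = 0.9250 × 0.1357 / 0.2984
       = 0.12552250 / 0.2984
       = 0.4207

The evidence strengthens our belief in H.
Prior: 0.1357 → Posterior: 0.4207


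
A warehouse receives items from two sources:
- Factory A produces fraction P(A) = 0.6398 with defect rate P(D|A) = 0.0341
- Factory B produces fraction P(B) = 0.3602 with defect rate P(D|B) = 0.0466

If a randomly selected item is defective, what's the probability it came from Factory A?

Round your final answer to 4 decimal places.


Let A = from Factory A, D = defective

Given:
- P(A) = 0.6398, P(B) = 0.3602
- P(D|A) = 0.0341, P(D|B) = 0.0466

Step 1: Find P(D)
P(D) = P(D|A)P(A) + P(D|B)P(B)
     = 0.0341 × 0.6398 + 0.0466 × 0.3602
     = 0.02181718 + 0.01678532
     = 0.03860250

Step 2: Apply Bayes' theorem
P(A|D) = P(D|A)P(A) / P(D)
       = 0.02181718 / 0.03860250
       = 0.5652


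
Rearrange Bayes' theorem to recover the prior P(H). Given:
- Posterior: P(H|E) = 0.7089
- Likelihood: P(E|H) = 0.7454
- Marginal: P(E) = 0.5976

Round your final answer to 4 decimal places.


From Bayes' theorem: P(H|E) = P(E|H) × P(H) / P(E)

Rearranging for P(H):
P(H) = P(H|E) × P(E) / P(E|H)
     = 0.7089 × 0.5976 / 0.7454
     = 0.42363864 / 0.7454
     = 0.5683


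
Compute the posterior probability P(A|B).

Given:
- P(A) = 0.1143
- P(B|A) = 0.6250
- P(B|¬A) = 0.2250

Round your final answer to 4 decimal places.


Bayes' theorem: P(A|B) = P(B|A) × P(A) / P(B)

Step 1: Calculate P(B) using law of total probability
P(B) = P(B|A)P(A) + P(B|¬A)P(¬A)
     = 0.6250 × 0.1143 + 0.2250 × 0.8857
     = 0.07143750 + 0.19928250
     = 0.27072000

Step 2: Apply Bayes' theorem
P(A|B) = P(B|A) × P(A) / P(B)
       = 0.07143750 / 0.27072000
       = 0.2639


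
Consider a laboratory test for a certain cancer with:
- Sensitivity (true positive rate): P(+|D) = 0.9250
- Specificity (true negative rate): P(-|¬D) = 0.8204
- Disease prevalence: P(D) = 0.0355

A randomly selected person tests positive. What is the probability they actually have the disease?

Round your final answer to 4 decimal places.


Let D = has disease, + = positive test

Given:
- P(D) = 0.0355 (prevalence)
- P(+|D) = 0.9250 (sensitivity)
- P(-|¬D) = 0.8204 (specificity)
- P(+|¬D) = 0.1796 (false positive rate = 1 - specificity)

Step 1: Find P(+)
P(+) = P(+|D)P(D) + P(+|¬D)P(¬D)
     = 0.9250 × 0.0355 + 0.1796 × 0.9645
     = 0.03283750 + 0.17322420
     = 0.20606170

Step 2: Apply Bayes' theorem for P(D|+)
P(D|+) = P(+|D)P(D) / P(+)
       = 0.03283750 / 0.20606170
       = 0.1594


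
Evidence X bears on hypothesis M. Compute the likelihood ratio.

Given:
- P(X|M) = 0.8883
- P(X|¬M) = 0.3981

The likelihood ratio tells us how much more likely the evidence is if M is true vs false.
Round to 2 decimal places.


Likelihood Ratio (LR) = P(X|M) / P(X|¬M)

LR = 0.8883 / 0.3981
   = 2.23

The evidence is 2.23 times more likely if M is true than if M is false.
Because LR exceeds 1, X is evidence for M.


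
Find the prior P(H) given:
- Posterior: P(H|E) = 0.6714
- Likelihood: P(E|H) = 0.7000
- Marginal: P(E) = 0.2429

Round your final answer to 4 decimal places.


From Bayes' theorem: P(H|E) = P(E|H) × P(H) / P(E)

Rearranging for P(H):
P(H) = P(H|E) × P(E) / P(E|H)
     = 0.6714 × 0.2429 / 0.7000
     = 0.16308306 / 0.7000
     = 0.2330


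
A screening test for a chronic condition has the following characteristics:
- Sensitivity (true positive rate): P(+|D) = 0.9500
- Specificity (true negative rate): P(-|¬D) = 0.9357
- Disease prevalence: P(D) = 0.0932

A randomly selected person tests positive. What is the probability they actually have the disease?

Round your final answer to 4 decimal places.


Let D = has disease, + = positive test

Given:
- P(D) = 0.0932 (prevalence)
- P(+|D) = 0.9500 (sensitivity)
- P(-|¬D) = 0.9357 (specificity)
- P(+|¬D) = 0.0643 (false positive rate = 1 - specificity)

Step 1: Find P(+)
P(+) = P(+|D)P(D) + P(+|¬D)P(¬D)
     = 0.9500 × 0.0932 + 0.0643 × 0.9068
     = 0.08854000 + 0.05830724
     = 0.14684724

Step 2: Apply Bayes' theorem for P(D|+)
P(D|+) = P(+|D)P(D) / P(+)
       = 0.08854000 / 0.14684724
       = 0.6029


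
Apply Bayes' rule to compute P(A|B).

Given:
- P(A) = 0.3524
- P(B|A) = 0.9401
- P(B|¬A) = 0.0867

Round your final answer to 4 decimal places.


Bayes' theorem: P(A|B) = P(B|A) × P(A) / P(B)

Step 1: Calculate P(B) using law of total probability
P(B) = P(B|A)P(A) + P(B|¬A)P(¬A)
     = 0.9401 × 0.3524 + 0.0867 × 0.6476
     = 0.33129124 + 0.05614692
     = 0.38743816

Step 2: Apply Bayes' theorem
P(A|B) = P(B|A) × P(A) / P(B)
       = 0.33129124 / 0.38743816
       = 0.8551


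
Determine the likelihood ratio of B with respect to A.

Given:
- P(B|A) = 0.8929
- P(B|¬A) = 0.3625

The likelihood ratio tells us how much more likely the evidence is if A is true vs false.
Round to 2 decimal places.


Likelihood Ratio (LR) = P(B|A) / P(B|¬A)

LR = 0.8929 / 0.3625
   = 2.46

The evidence is 2.46 times more likely if A is true than if A is false.
Since LR > 1, the evidence supports A over ¬A.


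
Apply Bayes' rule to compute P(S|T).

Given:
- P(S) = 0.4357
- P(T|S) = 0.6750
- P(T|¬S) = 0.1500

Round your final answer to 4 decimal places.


Bayes' theorem: P(S|T) = P(T|S) × P(S) / P(T)

Step 1: Calculate P(T) using law of total probability
P(T) = P(T|S)P(S) + P(T|¬S)P(¬S)
     = 0.6750 × 0.4357 + 0.1500 × 0.5643
     = 0.29409750 + 0.08464500
     = 0.37874250

Step 2: Apply Bayes' theorem
P(S|T) = P(T|S) × P(S) / P(T)
       = 0.29409750 / 0.37874250
       = 0.7765


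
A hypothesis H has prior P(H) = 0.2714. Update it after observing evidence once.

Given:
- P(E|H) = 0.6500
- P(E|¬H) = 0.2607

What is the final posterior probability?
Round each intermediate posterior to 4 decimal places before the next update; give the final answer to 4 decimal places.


Sequential Bayesian updating:

Initial prior: P(H) = 0.2714

Update 1:
  P(E) = 0.6500 × 0.2714 + 0.2607 × 0.7286 = 0.17641000 + 0.18994602 = 0.36635602
  P(H|E) = 0.17641000 / 0.36635602 = 0.4815

Final posterior: 0.4815


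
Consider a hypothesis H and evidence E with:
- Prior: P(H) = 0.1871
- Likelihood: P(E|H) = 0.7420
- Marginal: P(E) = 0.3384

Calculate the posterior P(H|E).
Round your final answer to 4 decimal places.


Using Bayes' theorem:

P(H|E) = P(E|H) × P(H) / P(E)
       = 0.7420 × 0.1871 / 0.3384
       = 0.13882820 / 0.3384
       = 0.4102

The evidence strengthens our belief in H.
Prior: 0.1871 → Posterior: 0.4102


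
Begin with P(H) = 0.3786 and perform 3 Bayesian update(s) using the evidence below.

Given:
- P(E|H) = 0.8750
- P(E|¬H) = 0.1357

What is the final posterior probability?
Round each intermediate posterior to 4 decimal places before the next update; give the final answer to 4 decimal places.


Sequential Bayesian updating:

Initial prior: P(H) = 0.3786

Update 1:
  P(E) = 0.8750 × 0.3786 + 0.1357 × 0.6214 = 0.33127500 + 0.08432398 = 0.41559898
  P(H|E) = 0.33127500 / 0.41559898 = 0.7971

Update 2:
  P(E) = 0.8750 × 0.7971 + 0.1357 × 0.2029 = 0.69746250 + 0.02753353 = 0.72499603
  P(H|E) = 0.69746250 / 0.72499603 = 0.9620

Update 3:
  P(E) = 0.8750 × 0.9620 + 0.1357 × 0.0380 = 0.84175000 + 0.00515660 = 0.84690660
  P(H|E) = 0.84175000 / 0.84690660 = 0.9939

Final posterior: 0.9939


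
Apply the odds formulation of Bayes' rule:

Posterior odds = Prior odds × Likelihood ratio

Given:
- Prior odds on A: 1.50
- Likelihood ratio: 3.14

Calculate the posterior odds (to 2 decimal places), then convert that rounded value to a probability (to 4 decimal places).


Step 1: Calculate posterior odds
Posterior odds = Prior odds × LR
               = 1.50 × 3.14
               = 4.71

Step 2: Convert to probability
P(A|E) = Posterior odds / (1 + Posterior odds)
       = 4.71 / (1 + 4.71)
       = 4.71 / 5.71
       = 0.8249

The evidence increased P(A) from 0.6000 to 0.8249.


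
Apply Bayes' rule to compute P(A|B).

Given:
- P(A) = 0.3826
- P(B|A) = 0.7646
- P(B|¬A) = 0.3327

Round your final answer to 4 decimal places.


Bayes' theorem: P(A|B) = P(B|A) × P(A) / P(B)

Step 1: Calculate P(B) using law of total probability
P(B) = P(B|A)P(A) + P(B|¬A)P(¬A)
     = 0.7646 × 0.3826 + 0.3327 × 0.6174
     = 0.29253596 + 0.20540898
     = 0.49794494

Step 2: Apply Bayes' theorem
P(A|B) = P(B|A) × P(A) / P(B)
       = 0.29253596 / 0.49794494
       = 0.5875


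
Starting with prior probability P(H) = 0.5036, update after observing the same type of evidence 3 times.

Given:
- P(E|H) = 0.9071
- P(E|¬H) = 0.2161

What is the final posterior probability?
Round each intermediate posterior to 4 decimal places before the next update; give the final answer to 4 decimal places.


Sequential Bayesian updating:

Initial prior: P(H) = 0.5036

Update 1:
  P(E) = 0.9071 × 0.5036 + 0.2161 × 0.4964 = 0.45681556 + 0.10727204 = 0.56408760
  P(H|E) = 0.45681556 / 0.56408760 = 0.8098

Update 2:
  P(E) = 0.9071 × 0.8098 + 0.2161 × 0.1902 = 0.73456958 + 0.04110222 = 0.77567180
  P(H|E) = 0.73456958 / 0.77567180 = 0.9470

Update 3:
  P(E) = 0.9071 × 0.9470 + 0.2161 × 0.0530 = 0.85902370 + 0.01145330 = 0.87047700
  P(H|E) = 0.85902370 / 0.87047700 = 0.9868

Final posterior: 0.9868


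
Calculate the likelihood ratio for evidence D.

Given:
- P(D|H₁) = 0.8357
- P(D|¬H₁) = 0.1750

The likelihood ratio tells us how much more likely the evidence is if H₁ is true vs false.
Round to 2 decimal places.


Likelihood Ratio (LR) = P(D|H₁) / P(D|¬H₁)

LR = 0.8357 / 0.1750
   = 4.78

The evidence is 4.78 times more likely if H₁ is true than if H₁ is false.
LR > 1, so observing D raises the odds in favor of H₁.


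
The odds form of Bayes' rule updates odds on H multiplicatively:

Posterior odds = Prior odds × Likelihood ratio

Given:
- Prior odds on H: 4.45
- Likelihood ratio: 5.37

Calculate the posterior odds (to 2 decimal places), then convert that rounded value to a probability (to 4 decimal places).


Step 1: Calculate posterior odds
Posterior odds = Prior odds × LR
               = 4.45 × 5.37
               = 23.90

Step 2: Convert to probability
P(H|E) = Posterior odds / (1 + Posterior odds)
       = 23.90 / (1 + 23.90)
       = 23.90 / 24.90
       = 0.9598

The evidence increased P(H) from 0.8165 to 0.9598.


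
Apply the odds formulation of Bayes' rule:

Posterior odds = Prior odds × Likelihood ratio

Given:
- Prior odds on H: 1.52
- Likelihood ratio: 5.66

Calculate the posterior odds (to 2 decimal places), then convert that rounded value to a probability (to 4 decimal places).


Step 1: Calculate posterior odds
Posterior odds = Prior odds × LR
               = 1.52 × 5.66
               = 8.60

Step 2: Convert to probability
P(H|E) = Posterior odds / (1 + Posterior odds)
       = 8.60 / (1 + 8.60)
       = 8.60 / 9.60
       = 0.8958

The evidence increased P(H) from 0.6032 to 0.8958.


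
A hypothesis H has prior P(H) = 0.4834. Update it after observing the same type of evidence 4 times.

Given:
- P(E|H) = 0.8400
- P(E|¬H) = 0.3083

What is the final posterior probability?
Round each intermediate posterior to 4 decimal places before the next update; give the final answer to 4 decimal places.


Sequential Bayesian updating:

Initial prior: P(H) = 0.4834

Update 1:
  P(E) = 0.8400 × 0.4834 + 0.3083 × 0.5166 = 0.40605600 + 0.15926778 = 0.56532378
  P(H|E) = 0.40605600 / 0.56532378 = 0.7183

Update 2:
  P(E) = 0.8400 × 0.7183 + 0.3083 × 0.2817 = 0.60337200 + 0.08684811 = 0.69022011
  P(H|E) = 0.60337200 / 0.69022011 = 0.8742

Update 3:
  P(E) = 0.8400 × 0.8742 + 0.3083 × 0.1258 = 0.73432800 + 0.03878414 = 0.77311214
  P(H|E) = 0.73432800 / 0.77311214 = 0.9498

Update 4:
  P(E) = 0.8400 × 0.9498 + 0.3083 × 0.0502 = 0.79783200 + 0.01547666 = 0.81330866
  P(H|E) = 0.79783200 / 0.81330866 = 0.9810

Final posterior: 0.9810


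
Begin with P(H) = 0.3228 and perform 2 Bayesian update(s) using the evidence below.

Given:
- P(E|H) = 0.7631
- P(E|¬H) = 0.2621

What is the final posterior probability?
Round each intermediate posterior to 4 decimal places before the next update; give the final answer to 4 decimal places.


Sequential Bayesian updating:

Initial prior: P(H) = 0.3228

Update 1:
  P(E) = 0.7631 × 0.3228 + 0.2621 × 0.6772 = 0.24632868 + 0.17749412 = 0.42382280
  P(H|E) = 0.24632868 / 0.42382280 = 0.5812

Update 2:
  P(E) = 0.7631 × 0.5812 + 0.2621 × 0.4188 = 0.44351372 + 0.10976748 = 0.55328120
  P(H|E) = 0.44351372 / 0.55328120 = 0.8016

Final posterior: 0.8016


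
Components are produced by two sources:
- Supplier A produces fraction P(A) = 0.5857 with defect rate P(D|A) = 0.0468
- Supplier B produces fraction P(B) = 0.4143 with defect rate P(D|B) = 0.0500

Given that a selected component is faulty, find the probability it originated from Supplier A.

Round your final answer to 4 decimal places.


Let A = from Supplier A, D = faulty

Given:
- P(A) = 0.5857, P(B) = 0.4143
- P(D|A) = 0.0468, P(D|B) = 0.0500

Step 1: Find P(D)
P(D) = P(D|A)P(A) + P(D|B)P(B)
     = 0.0468 × 0.5857 + 0.0500 × 0.4143
     = 0.02741076 + 0.02071500
     = 0.04812576

Step 2: Apply Bayes' theorem
P(A|D) = P(D|A)P(A) / P(D)
       = 0.02741076 / 0.04812576
       = 0.5696


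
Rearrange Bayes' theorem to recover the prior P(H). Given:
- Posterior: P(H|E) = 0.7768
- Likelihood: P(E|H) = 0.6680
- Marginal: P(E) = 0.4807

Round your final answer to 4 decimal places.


From Bayes' theorem: P(H|E) = P(E|H) × P(H) / P(E)

Rearranging for P(H):
P(H) = P(H|E) × P(E) / P(E|H)
     = 0.7768 × 0.4807 / 0.6680
     = 0.37340776 / 0.6680
     = 0.5590


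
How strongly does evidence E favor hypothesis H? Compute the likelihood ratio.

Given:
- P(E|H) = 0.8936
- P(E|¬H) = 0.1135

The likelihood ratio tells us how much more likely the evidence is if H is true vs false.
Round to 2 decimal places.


Likelihood Ratio (LR) = P(E|H) / P(E|¬H)

LR = 0.8936 / 0.1135
   = 7.87

The evidence is 7.87 times more likely if H is true than if H is false.
Since LR > 1, the evidence supports H over ¬H.


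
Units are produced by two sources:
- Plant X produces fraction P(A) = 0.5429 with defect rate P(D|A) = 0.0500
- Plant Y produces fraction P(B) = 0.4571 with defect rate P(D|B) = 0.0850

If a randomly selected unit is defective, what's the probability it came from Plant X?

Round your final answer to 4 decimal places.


Let A = from Plant X, D = defective

Given:
- P(A) = 0.5429, P(B) = 0.4571
- P(D|A) = 0.0500, P(D|B) = 0.0850

Step 1: Find P(D)
P(D) = P(D|A)P(A) + P(D|B)P(B)
     = 0.0500 × 0.5429 + 0.0850 × 0.4571
     = 0.02714500 + 0.03885350
     = 0.06599850

Step 2: Apply Bayes' theorem
P(A|D) = P(D|A)P(A) / P(D)
       = 0.02714500 / 0.06599850
       = 0.4113


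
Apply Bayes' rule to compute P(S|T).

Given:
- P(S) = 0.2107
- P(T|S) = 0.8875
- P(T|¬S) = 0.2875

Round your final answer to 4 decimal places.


Bayes' theorem: P(S|T) = P(T|S) × P(S) / P(T)

Step 1: Calculate P(T) using law of total probability
P(T) = P(T|S)P(S) + P(T|¬S)P(¬S)
     = 0.8875 × 0.2107 + 0.2875 × 0.7893
     = 0.18699625 + 0.22692375
     = 0.41392000

Step 2: Apply Bayes' theorem
P(S|T) = P(T|S) × P(S) / P(T)
       = 0.18699625 / 0.41392000
       = 0.4518


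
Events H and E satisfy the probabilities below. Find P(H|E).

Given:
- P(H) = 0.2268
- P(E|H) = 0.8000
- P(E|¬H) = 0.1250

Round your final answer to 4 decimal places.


Bayes' theorem: P(H|E) = P(E|H) × P(H) / P(E)

Step 1: Calculate P(E) using law of total probability
P(E) = P(E|H)P(H) + P(E|¬H)P(¬H)
     = 0.8000 × 0.2268 + 0.1250 × 0.7732
     = 0.18144000 + 0.09665000
     = 0.27809000

Step 2: Apply Bayes' theorem
P(H|E) = P(E|H) × P(H) / P(E)
       = 0.18144000 / 0.27809000
       = 0.6525


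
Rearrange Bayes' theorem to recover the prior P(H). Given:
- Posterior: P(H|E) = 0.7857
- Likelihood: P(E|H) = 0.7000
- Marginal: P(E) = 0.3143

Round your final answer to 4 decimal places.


From Bayes' theorem: P(H|E) = P(E|H) × P(H) / P(E)

Rearranging for P(H):
P(H) = P(H|E) × P(E) / P(E|H)
     = 0.7857 × 0.3143 / 0.7000
     = 0.24694551 / 0.7000
     = 0.3528


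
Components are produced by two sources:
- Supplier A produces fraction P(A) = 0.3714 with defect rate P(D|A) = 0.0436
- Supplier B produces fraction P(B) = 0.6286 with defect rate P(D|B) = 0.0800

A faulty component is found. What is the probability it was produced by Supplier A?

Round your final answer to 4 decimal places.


Let A = from Supplier A, D = faulty

Given:
- P(A) = 0.3714, P(B) = 0.6286
- P(D|A) = 0.0436, P(D|B) = 0.0800

Step 1: Find P(D)
P(D) = P(D|A)P(A) + P(D|B)P(B)
     = 0.0436 × 0.3714 + 0.0800 × 0.6286
     = 0.01619304 + 0.05028800
     = 0.06648104

Step 2: Apply Bayes' theorem
P(A|D) = P(D|A)P(A) / P(D)
       = 0.01619304 / 0.06648104
       = 0.2436


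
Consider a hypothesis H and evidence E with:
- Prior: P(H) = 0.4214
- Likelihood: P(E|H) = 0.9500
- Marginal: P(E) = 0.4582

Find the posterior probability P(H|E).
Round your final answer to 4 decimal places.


Using Bayes' theorem:

P(H|E) = P(E|H) × P(H) / P(E)
       = 0.9500 × 0.4214 / 0.4582
       = 0.40033000 / 0.4582
       = 0.8737

The evidence strengthens our belief in H.
Prior: 0.4214 → Posterior: 0.8737


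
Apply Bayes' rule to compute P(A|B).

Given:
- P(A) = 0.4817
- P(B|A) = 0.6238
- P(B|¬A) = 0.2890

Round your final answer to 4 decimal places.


Bayes' theorem: P(A|B) = P(B|A) × P(A) / P(B)

Step 1: Calculate P(B) using law of total probability
P(B) = P(B|A)P(A) + P(B|¬A)P(¬A)
     = 0.6238 × 0.4817 + 0.2890 × 0.5183
     = 0.30048446 + 0.14978870
     = 0.45027316

Step 2: Apply Bayes' theorem
P(A|B) = P(B|A) × P(A) / P(B)
       = 0.30048446 / 0.45027316
       = 0.6673


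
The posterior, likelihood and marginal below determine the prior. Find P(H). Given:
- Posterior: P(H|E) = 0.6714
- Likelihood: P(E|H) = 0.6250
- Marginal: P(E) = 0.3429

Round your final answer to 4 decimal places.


From Bayes' theorem: P(H|E) = P(E|H) × P(H) / P(E)

Rearranging for P(H):
P(H) = P(H|E) × P(E) / P(E|H)
     = 0.6714 × 0.3429 / 0.6250
     = 0.23022306 / 0.6250
     = 0.3684


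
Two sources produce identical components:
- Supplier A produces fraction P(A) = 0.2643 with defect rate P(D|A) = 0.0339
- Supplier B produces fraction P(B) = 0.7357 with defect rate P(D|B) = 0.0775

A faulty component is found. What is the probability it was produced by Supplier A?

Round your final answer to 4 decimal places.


Let A = from Supplier A, D = faulty

Given:
- P(A) = 0.2643, P(B) = 0.7357
- P(D|A) = 0.0339, P(D|B) = 0.0775

Step 1: Find P(D)
P(D) = P(D|A)P(A) + P(D|B)P(B)
     = 0.0339 × 0.2643 + 0.0775 × 0.7357
     = 0.00895977 + 0.05701675
     = 0.06597652

Step 2: Apply Bayes' theorem
P(A|D) = P(D|A)P(A) / P(D)
       = 0.00895977 / 0.06597652
       = 0.1358


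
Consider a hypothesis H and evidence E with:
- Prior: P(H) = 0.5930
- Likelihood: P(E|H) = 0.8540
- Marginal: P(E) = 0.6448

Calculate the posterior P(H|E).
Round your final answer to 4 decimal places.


Using Bayes' theorem:

P(H|E) = P(E|H) × P(H) / P(E)
       = 0.8540 × 0.5930 / 0.6448
       = 0.50642200 / 0.6448
       = 0.7854

The evidence strengthens our belief in H.
Prior: 0.5930 → Posterior: 0.7854


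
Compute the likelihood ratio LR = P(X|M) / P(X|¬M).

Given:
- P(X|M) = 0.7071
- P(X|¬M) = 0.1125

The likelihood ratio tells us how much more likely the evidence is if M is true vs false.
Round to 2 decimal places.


Likelihood Ratio (LR) = P(X|M) / P(X|¬M)

LR = 0.7071 / 0.1125
   = 6.29

The evidence is 6.29 times more likely if M is true than if M is false.
Because LR exceeds 1, X is evidence for M.


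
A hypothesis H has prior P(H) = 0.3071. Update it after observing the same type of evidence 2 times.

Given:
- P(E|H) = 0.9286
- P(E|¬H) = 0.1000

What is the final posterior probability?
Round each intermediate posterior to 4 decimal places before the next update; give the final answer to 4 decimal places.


Sequential Bayesian updating:

Initial prior: P(H) = 0.3071

Update 1:
  P(E) = 0.9286 × 0.3071 + 0.1000 × 0.6929 = 0.28517306 + 0.06929000 = 0.35446306
  P(H|E) = 0.28517306 / 0.35446306 = 0.8045

Update 2:
  P(E) = 0.9286 × 0.8045 + 0.1000 × 0.1955 = 0.74705870 + 0.01955000 = 0.76660870
  P(H|E) = 0.74705870 / 0.76660870 = 0.9745

Final posterior: 0.9745


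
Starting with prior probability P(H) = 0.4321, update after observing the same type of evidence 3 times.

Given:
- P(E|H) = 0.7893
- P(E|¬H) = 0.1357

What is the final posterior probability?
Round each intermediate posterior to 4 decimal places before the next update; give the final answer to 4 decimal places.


Sequential Bayesian updating:

Initial prior: P(H) = 0.4321

Update 1:
  P(E) = 0.7893 × 0.4321 + 0.1357 × 0.5679 = 0.34105653 + 0.07706403 = 0.41812056
  P(H|E) = 0.34105653 / 0.41812056 = 0.8157

Update 2:
  P(E) = 0.7893 × 0.8157 + 0.1357 × 0.1843 = 0.64383201 + 0.02500951 = 0.66884152
  P(H|E) = 0.64383201 / 0.66884152 = 0.9626

Update 3:
  P(E) = 0.7893 × 0.9626 + 0.1357 × 0.0374 = 0.75978018 + 0.00507518 = 0.76485536
  P(H|E) = 0.75978018 / 0.76485536 = 0.9934

Final posterior: 0.9934


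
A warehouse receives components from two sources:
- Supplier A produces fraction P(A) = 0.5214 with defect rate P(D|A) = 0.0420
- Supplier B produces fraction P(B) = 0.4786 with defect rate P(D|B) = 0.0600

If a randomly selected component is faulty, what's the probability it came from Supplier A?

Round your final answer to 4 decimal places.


Let A = from Supplier A, D = faulty

Given:
- P(A) = 0.5214, P(B) = 0.4786
- P(D|A) = 0.0420, P(D|B) = 0.0600

Step 1: Find P(D)
P(D) = P(D|A)P(A) + P(D|B)P(B)
     = 0.0420 × 0.5214 + 0.0600 × 0.4786
     = 0.02189880 + 0.02871600
     = 0.05061480

Step 2: Apply Bayes' theorem
P(A|D) = P(D|A)P(A) / P(D)
       = 0.02189880 / 0.05061480
       = 0.4327


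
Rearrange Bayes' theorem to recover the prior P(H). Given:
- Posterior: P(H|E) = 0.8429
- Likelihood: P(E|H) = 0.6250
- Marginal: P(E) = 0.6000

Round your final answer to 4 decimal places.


From Bayes' theorem: P(H|E) = P(E|H) × P(H) / P(E)

Rearranging for P(H):
P(H) = P(H|E) × P(E) / P(E|H)
     = 0.8429 × 0.6000 / 0.6250
     = 0.50574000 / 0.6250
     = 0.8092


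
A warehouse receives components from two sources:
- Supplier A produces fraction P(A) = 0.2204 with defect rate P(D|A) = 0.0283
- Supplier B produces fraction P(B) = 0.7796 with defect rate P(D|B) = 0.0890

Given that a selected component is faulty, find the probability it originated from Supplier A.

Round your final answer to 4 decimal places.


Let A = from Supplier A, D = faulty

Given:
- P(A) = 0.2204, P(B) = 0.7796
- P(D|A) = 0.0283, P(D|B) = 0.0890

Step 1: Find P(D)
P(D) = P(D|A)P(A) + P(D|B)P(B)
     = 0.0283 × 0.2204 + 0.0890 × 0.7796
     = 0.00623732 + 0.06938440
     = 0.07562172

Step 2: Apply Bayes' theorem
P(A|D) = P(D|A)P(A) / P(D)
       = 0.00623732 / 0.07562172
       = 0.0825


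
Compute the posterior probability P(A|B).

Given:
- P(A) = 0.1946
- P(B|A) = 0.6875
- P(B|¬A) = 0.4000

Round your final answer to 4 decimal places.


Bayes' theorem: P(A|B) = P(B|A) × P(A) / P(B)

Step 1: Calculate P(B) using law of total probability
P(B) = P(B|A)P(A) + P(B|¬A)P(¬A)
     = 0.6875 × 0.1946 + 0.4000 × 0.8054
     = 0.13378750 + 0.32216000
     = 0.45594750

Step 2: Apply Bayes' theorem
P(A|B) = P(B|A) × P(A) / P(B)
       = 0.13378750 / 0.45594750
       = 0.2934


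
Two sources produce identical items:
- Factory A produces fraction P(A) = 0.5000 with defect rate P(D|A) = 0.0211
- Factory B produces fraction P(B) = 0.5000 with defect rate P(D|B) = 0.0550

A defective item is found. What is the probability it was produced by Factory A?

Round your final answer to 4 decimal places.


Let A = from Factory A, D = defective

Given:
- P(A) = 0.5000, P(B) = 0.5000
- P(D|A) = 0.0211, P(D|B) = 0.0550

Step 1: Find P(D)
P(D) = P(D|A)P(A) + P(D|B)P(B)
     = 0.0211 × 0.5000 + 0.0550 × 0.5000
     = 0.01055000 + 0.02750000
     = 0.03805000

Step 2: Apply Bayes' theorem
P(A|D) = P(D|A)P(A) / P(D)
       = 0.01055000 / 0.03805000
       = 0.2773


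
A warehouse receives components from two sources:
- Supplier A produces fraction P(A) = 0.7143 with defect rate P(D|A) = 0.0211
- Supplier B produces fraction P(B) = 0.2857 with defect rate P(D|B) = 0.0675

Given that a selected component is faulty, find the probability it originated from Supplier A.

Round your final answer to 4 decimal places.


Let A = from Supplier A, D = faulty

Given:
- P(A) = 0.7143, P(B) = 0.2857
- P(D|A) = 0.0211, P(D|B) = 0.0675

Step 1: Find P(D)
P(D) = P(D|A)P(A) + P(D|B)P(B)
     = 0.0211 × 0.7143 + 0.0675 × 0.2857
     = 0.01507173 + 0.01928475
     = 0.03435648

Step 2: Apply Bayes' theorem
P(A|D) = P(D|A)P(A) / P(D)
       = 0.01507173 / 0.03435648
       = 0.4387


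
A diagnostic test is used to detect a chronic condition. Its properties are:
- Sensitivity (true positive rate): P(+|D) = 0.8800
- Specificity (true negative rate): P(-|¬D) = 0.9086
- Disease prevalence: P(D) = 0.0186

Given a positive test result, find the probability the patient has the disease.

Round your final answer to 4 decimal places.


Let D = has disease, + = positive test

Given:
- P(D) = 0.0186 (prevalence)
- P(+|D) = 0.8800 (sensitivity)
- P(-|¬D) = 0.9086 (specificity)
- P(+|¬D) = 0.0914 (false positive rate = 1 - specificity)

Step 1: Find P(+)
P(+) = P(+|D)P(D) + P(+|¬D)P(¬D)
     = 0.8800 × 0.0186 + 0.0914 × 0.9814
     = 0.01636800 + 0.08969996
     = 0.10606796

Step 2: Apply Bayes' theorem for P(D|+)
P(D|+) = P(+|D)P(D) / P(+)
       = 0.01636800 / 0.10606796
       = 0.1543


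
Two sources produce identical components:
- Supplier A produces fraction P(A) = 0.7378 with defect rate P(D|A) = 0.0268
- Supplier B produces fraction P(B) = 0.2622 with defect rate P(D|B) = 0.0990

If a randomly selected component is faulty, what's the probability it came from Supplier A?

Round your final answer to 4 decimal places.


Let A = from Supplier A, D = faulty

Given:
- P(A) = 0.7378, P(B) = 0.2622
- P(D|A) = 0.0268, P(D|B) = 0.0990

Step 1: Find P(D)
P(D) = P(D|A)P(A) + P(D|B)P(B)
     = 0.0268 × 0.7378 + 0.0990 × 0.2622
     = 0.01977304 + 0.02595780
     = 0.04573084

Step 2: Apply Bayes' theorem
P(A|D) = P(D|A)P(A) / P(D)
       = 0.01977304 / 0.04573084
       = 0.4324


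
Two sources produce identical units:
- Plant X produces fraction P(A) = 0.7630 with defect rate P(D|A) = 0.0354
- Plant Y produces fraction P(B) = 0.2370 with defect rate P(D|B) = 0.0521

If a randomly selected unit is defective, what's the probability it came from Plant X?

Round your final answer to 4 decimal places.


Let A = from Plant X, D = defective

Given:
- P(A) = 0.7630, P(B) = 0.2370
- P(D|A) = 0.0354, P(D|B) = 0.0521

Step 1: Find P(D)
P(D) = P(D|A)P(A) + P(D|B)P(B)
     = 0.0354 × 0.7630 + 0.0521 × 0.2370
     = 0.02701020 + 0.01234770
     = 0.03935790

Step 2: Apply Bayes' theorem
P(A|D) = P(D|A)P(A) / P(D)
       = 0.02701020 / 0.03935790
       = 0.6863
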